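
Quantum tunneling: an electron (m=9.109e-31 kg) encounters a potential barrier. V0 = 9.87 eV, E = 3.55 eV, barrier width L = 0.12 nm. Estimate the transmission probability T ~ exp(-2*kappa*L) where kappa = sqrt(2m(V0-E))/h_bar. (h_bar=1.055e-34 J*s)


V0 - E = 6.32 eV = 1.0125e-18 J
kappa = sqrt(2 * m * (V0-E)) / h_bar
= sqrt(2 * 9.109e-31 * 1.0125e-18) / 1.055e-34
= 1.2873e+10 /m
2*kappa*L = 2 * 1.2873e+10 * 0.12e-9
= 3.0896
T = exp(-3.0896) = 4.552124e-02

4.552124e-02


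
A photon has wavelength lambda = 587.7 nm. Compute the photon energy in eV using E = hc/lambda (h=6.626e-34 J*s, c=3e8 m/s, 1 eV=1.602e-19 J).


E = hc / lambda
= (6.626e-34)(3e8) / (587.7e-9)
= 1.9878e-25 / 5.8770e-07
= 3.3823e-19 J
Converting to eV: 3.3823e-19 / 1.602e-19
= 2.1113 eV

2.1113


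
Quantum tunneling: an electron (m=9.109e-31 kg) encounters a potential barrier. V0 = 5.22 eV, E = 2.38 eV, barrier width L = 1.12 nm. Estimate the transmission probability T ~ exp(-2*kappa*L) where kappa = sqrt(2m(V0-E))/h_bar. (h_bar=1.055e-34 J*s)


V0 - E = 2.84 eV = 4.5497e-19 J
kappa = sqrt(2 * m * (V0-E)) / h_bar
= sqrt(2 * 9.109e-31 * 4.5497e-19) / 1.055e-34
= 8.6296e+09 /m
2*kappa*L = 2 * 8.6296e+09 * 1.12e-9
= 19.3302
T = exp(-19.3302) = 4.027180e-09

4.027180e-09


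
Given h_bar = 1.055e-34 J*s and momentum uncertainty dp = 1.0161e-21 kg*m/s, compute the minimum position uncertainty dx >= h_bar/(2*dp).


dx = h_bar / (2 * dp)
= 1.055e-34 / (2 * 1.0161e-21)
= 1.055e-34 / 2.0322e-21
= 5.1914e-14 m

5.1914e-14


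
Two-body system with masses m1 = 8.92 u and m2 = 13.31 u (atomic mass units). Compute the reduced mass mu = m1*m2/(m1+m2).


mu = m1 * m2 / (m1 + m2)
= 8.92 * 13.31 / (8.92 + 13.31)
= 118.7252 / 22.23
= 5.3408 u

5.3408


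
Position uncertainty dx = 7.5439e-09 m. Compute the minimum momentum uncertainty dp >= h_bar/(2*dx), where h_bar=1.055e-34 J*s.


dp = h_bar / (2 * dx)
= 1.055e-34 / (2 * 7.5439e-09)
= 1.055e-34 / 1.5088e-08
= 6.9924e-27 kg*m/s

6.9924e-27


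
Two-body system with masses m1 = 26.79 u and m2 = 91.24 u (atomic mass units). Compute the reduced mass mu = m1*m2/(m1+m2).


mu = m1 * m2 / (m1 + m2)
= 26.79 * 91.24 / (26.79 + 91.24)
= 2444.3196 / 118.03
= 20.7093 u

20.7093


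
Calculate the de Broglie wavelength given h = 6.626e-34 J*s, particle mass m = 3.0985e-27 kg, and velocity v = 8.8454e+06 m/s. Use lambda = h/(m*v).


lambda = h / (m * v)
= 6.626e-34 / (3.0985e-27 * 8.8454e+06)
= 6.626e-34 / 2.7407e-20
= 2.4176e-14 m

2.4176e-14


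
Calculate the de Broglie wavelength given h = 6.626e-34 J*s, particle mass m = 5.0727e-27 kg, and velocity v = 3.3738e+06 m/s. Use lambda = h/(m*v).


lambda = h / (m * v)
= 6.626e-34 / (5.0727e-27 * 3.3738e+06)
= 6.626e-34 / 1.7114e-20
= 3.8716e-14 m

3.8716e-14


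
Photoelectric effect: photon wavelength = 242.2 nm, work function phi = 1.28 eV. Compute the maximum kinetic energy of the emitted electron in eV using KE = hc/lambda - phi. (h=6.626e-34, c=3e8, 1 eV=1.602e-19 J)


E_photon = hc / lambda
= (6.626e-34)(3e8) / (242.2e-9)
= 8.2073e-19 J
= 5.1231 eV
KE = E_photon - phi
= 5.1231 - 1.28
= 3.8431 eV

3.8431


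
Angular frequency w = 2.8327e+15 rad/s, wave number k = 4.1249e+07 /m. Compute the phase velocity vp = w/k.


vp = w / k
= 2.8327e+15 / 4.1249e+07
= 6.8673e+07 m/s

6.8673e+07


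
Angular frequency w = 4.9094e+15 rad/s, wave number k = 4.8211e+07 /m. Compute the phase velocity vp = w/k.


vp = w / k
= 4.9094e+15 / 4.8211e+07
= 1.0183e+08 m/s

1.0183e+08


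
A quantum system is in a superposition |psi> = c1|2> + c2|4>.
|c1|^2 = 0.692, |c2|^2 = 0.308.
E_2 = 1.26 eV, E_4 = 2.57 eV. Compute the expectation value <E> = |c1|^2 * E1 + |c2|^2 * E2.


<E> = |c1|^2 * E1 + |c2|^2 * E2
= 0.692 * 1.26 + 0.308 * 2.57
= 0.8719 + 0.7916
= 1.6635 eV

1.6635


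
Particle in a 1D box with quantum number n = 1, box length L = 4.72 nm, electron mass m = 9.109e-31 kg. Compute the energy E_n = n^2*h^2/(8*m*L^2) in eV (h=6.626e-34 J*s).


E = n^2 * h^2 / (8 * m * L^2)
= 1^2 * (6.626e-34)^2 / (8 * 9.109e-31 * (4.72e-9)^2)
= 1 * 4.3904e-67 / (8 * 9.109e-31 * 2.2278e-17)
= 2.7043e-21 J
= 0.0169 eV

0.0169


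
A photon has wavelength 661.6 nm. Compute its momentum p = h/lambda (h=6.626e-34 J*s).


p = h / lambda
= 6.626e-34 / (661.6e-9)
= 6.626e-34 / 6.6160e-07
= 1.0015e-27 kg*m/s

1.0015e-27


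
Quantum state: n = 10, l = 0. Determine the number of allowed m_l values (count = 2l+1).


m_l ranges from -l to +l in integer steps
So m_l goes from -0 to +0
Count = 2l + 1 = 2*0 + 1
= 1

1


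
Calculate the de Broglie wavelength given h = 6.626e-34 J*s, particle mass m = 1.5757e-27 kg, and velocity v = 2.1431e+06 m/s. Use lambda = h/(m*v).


lambda = h / (m * v)
= 6.626e-34 / (1.5757e-27 * 2.1431e+06)
= 6.626e-34 / 3.3769e-21
= 1.9622e-13 m

1.9622e-13


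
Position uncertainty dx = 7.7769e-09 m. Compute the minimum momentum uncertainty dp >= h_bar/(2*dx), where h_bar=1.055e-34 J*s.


dp = h_bar / (2 * dx)
= 1.055e-34 / (2 * 7.7769e-09)
= 1.055e-34 / 1.5554e-08
= 6.7829e-27 kg*m/s

6.7829e-27


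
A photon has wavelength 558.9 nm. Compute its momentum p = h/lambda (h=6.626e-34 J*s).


p = h / lambda
= 6.626e-34 / (558.9e-9)
= 6.626e-34 / 5.5890e-07
= 1.1855e-27 kg*m/s

1.1855e-27


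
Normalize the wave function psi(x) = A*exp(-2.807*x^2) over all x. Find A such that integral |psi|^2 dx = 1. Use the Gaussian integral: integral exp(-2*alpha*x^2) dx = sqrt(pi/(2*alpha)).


integral |psi|^2 dx = A^2 * sqrt(pi/(2*alpha)) = 1
A^2 = sqrt(2*alpha/pi)
= sqrt(2 * 2.807 / pi)
= 1.336784
A = sqrt(1.336784)
= 1.1562

1.1562


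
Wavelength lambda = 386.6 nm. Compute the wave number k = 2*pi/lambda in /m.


k = 2 * pi / lambda
= 6.2832 / (386.6e-9)
= 6.2832 / 3.8660e-07
= 1.6252e+07 /m

1.6252e+07


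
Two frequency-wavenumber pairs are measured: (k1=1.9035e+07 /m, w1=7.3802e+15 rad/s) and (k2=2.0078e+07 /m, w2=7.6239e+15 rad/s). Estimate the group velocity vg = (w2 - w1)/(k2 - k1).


vg = (w2 - w1) / (k2 - k1)
= (7.6239e+15 - 7.3802e+15) / (2.0078e+07 - 1.9035e+07)
= 2.4370e+14 / 1.0430e+06
= 2.3365e+08 m/s

2.3365e+08


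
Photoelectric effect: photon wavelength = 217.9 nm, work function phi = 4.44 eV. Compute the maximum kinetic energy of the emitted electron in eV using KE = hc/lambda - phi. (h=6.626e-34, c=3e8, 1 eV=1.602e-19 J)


E_photon = hc / lambda
= (6.626e-34)(3e8) / (217.9e-9)
= 9.1225e-19 J
= 5.6945 eV
KE = E_photon - phi
= 5.6945 - 4.44
= 1.2545 eV

1.2545


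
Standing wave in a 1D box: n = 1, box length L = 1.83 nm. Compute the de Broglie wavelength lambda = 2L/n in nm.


lambda = 2L / n
= 2 * 1.83 / 1
= 3.66 / 1
= 3.66 nm

3.66


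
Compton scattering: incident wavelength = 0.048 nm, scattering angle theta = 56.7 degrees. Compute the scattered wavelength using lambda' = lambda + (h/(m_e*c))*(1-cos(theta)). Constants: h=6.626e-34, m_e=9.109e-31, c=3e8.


Compton wavelength: h/(m_e*c) = 2.4247e-12 m
d_lambda = 2.4247e-12 * (1 - cos(56.7 deg))
= 2.4247e-12 * 0.450977
= 1.0935e-12 m = 0.001093 nm
lambda' = 0.048 + 0.001093
= 0.049093 nm

0.049093


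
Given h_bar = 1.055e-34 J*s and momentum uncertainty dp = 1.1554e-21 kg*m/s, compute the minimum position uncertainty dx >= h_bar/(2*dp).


dx = h_bar / (2 * dp)
= 1.055e-34 / (2 * 1.1554e-21)
= 1.055e-34 / 2.3108e-21
= 4.5655e-14 m

4.5655e-14


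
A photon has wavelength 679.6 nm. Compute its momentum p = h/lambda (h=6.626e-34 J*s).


p = h / lambda
= 6.626e-34 / (679.6e-9)
= 6.626e-34 / 6.7960e-07
= 9.7499e-28 kg*m/s

9.7499e-28


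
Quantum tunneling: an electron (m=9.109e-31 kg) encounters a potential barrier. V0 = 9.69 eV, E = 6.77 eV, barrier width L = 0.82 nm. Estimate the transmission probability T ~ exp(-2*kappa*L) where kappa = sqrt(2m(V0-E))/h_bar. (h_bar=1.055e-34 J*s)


V0 - E = 2.92 eV = 4.6778e-19 J
kappa = sqrt(2 * m * (V0-E)) / h_bar
= sqrt(2 * 9.109e-31 * 4.6778e-19) / 1.055e-34
= 8.7503e+09 /m
2*kappa*L = 2 * 8.7503e+09 * 0.82e-9
= 14.3504
T = exp(-14.3504) = 5.857261e-07

5.857261e-07


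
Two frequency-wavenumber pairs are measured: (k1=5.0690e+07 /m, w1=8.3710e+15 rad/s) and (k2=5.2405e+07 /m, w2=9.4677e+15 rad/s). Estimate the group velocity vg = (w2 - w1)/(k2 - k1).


vg = (w2 - w1) / (k2 - k1)
= (9.4677e+15 - 8.3710e+15) / (5.2405e+07 - 5.0690e+07)
= 1.0967e+15 / 1.7150e+06
= 6.3948e+08 m/s

6.3948e+08


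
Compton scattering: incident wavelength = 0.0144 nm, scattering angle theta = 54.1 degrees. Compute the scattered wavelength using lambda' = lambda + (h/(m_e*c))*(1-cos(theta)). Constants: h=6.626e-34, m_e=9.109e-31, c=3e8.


Compton wavelength: h/(m_e*c) = 2.4247e-12 m
d_lambda = 2.4247e-12 * (1 - cos(54.1 deg))
= 2.4247e-12 * 0.413628
= 1.0029e-12 m = 0.001003 nm
lambda' = 0.0144 + 0.001003
= 0.015403 nm

0.015403


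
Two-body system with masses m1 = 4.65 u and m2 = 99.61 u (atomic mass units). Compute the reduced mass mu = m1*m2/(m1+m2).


mu = m1 * m2 / (m1 + m2)
= 4.65 * 99.61 / (4.65 + 99.61)
= 463.1865 / 104.26
= 4.4426 u

4.4426


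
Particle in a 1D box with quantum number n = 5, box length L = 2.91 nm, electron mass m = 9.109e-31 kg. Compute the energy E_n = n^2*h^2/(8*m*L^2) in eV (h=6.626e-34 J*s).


E = n^2 * h^2 / (8 * m * L^2)
= 5^2 * (6.626e-34)^2 / (8 * 9.109e-31 * (2.91e-9)^2)
= 25 * 4.3904e-67 / (8 * 9.109e-31 * 8.4681e-18)
= 1.7787e-19 J
= 1.1103 eV

1.1103


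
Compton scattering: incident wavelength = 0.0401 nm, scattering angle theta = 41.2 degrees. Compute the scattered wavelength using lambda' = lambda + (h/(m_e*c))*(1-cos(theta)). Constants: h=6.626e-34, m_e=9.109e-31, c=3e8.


Compton wavelength: h/(m_e*c) = 2.4247e-12 m
d_lambda = 2.4247e-12 * (1 - cos(41.2 deg))
= 2.4247e-12 * 0.247585
= 6.0032e-13 m = 0.0006 nm
lambda' = 0.0401 + 0.0006
= 0.0407 nm

0.0407


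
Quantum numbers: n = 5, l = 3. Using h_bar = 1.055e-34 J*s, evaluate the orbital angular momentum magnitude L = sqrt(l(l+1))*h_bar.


L = sqrt(l*(l+1)) * h_bar
= sqrt(3 * 4) * 1.055e-34
= sqrt(12) * 1.055e-34
= 3.4641 * 1.055e-34
= 3.6546e-34 J*s

3.6546e-34


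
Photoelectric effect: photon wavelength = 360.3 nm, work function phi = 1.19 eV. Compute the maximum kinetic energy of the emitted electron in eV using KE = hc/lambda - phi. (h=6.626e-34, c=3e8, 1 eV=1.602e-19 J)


E_photon = hc / lambda
= (6.626e-34)(3e8) / (360.3e-9)
= 5.5171e-19 J
= 3.4439 eV
KE = E_photon - phi
= 3.4439 - 1.19
= 2.2539 eV

2.2539


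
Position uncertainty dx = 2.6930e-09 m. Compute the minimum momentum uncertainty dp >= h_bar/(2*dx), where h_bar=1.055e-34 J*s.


dp = h_bar / (2 * dx)
= 1.055e-34 / (2 * 2.6930e-09)
= 1.055e-34 / 5.3860e-09
= 1.9588e-26 kg*m/s

1.9588e-26


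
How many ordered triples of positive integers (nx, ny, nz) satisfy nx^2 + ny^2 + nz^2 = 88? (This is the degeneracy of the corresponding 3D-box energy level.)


Enumerate all (nx, ny, nz) with nx^2 + ny^2 + nz^2 = 88:
(4,6,6)
(6,4,6)
(6,6,4)
Total degeneracy = 3

3


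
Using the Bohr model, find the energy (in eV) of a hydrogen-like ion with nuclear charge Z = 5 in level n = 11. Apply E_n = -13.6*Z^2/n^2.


E_n = -13.6 * Z^2 / n^2
= -13.6 * 5^2 / 11^2
= -13.6 * 25 / 121
= -2.8099 eV

-2.8099


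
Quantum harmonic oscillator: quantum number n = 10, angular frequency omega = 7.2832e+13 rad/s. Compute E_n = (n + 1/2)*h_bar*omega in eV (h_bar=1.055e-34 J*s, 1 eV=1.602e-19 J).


E = (n + 1/2) * h_bar * omega
= (10 + 0.5) * 1.055e-34 * 7.2832e+13
= 10.5 * 7.6838e-21
= 8.0680e-20 J
= 0.5036 eV

0.5036


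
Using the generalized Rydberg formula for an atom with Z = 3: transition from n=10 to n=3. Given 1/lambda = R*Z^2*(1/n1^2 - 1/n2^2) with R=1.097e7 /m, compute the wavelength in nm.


1/lambda = R * Z^2 * (1/n1^2 - 1/n2^2)
= 1.097e7 * 3^2 * (1/3^2 - 1/10^2)
= 1.097e7 * 9 * (0.111111 - 0.01)
= 9.9827e+06 /m
lambda = 1 / 9.9827e+06
= 100.1733 nm

100.1733


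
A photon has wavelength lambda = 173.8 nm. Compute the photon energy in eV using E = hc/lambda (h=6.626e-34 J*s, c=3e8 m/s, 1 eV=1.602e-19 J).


E = hc / lambda
= (6.626e-34)(3e8) / (173.8e-9)
= 1.9878e-25 / 1.7380e-07
= 1.1437e-18 J
Converting to eV: 1.1437e-18 / 1.602e-19
= 7.1394 eV

7.1394


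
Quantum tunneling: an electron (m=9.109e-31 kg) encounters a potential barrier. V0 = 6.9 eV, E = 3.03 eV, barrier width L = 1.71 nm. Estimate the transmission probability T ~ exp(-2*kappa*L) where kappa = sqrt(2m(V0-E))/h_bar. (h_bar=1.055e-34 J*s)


V0 - E = 3.87 eV = 6.1997e-19 J
kappa = sqrt(2 * m * (V0-E)) / h_bar
= sqrt(2 * 9.109e-31 * 6.1997e-19) / 1.055e-34
= 1.0074e+10 /m
2*kappa*L = 2 * 1.0074e+10 * 1.71e-9
= 34.4517
T = exp(-34.4517) = 1.090973e-15

1.090973e-15


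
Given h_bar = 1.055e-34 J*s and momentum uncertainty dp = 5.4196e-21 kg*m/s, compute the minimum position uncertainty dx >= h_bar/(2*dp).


dx = h_bar / (2 * dp)
= 1.055e-34 / (2 * 5.4196e-21)
= 1.055e-34 / 1.0839e-20
= 9.7332e-15 m

9.7332e-15


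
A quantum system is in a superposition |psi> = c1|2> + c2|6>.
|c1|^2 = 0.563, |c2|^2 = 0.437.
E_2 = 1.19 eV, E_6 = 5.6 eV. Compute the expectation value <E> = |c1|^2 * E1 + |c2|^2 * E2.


<E> = |c1|^2 * E1 + |c2|^2 * E2
= 0.563 * 1.19 + 0.437 * 5.6
= 0.67 + 2.4472
= 3.1172 eV

3.1172


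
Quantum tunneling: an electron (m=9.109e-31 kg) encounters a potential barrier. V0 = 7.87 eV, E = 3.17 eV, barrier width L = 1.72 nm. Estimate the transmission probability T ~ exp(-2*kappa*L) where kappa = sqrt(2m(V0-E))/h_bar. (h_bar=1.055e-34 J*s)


V0 - E = 4.7 eV = 7.5294e-19 J
kappa = sqrt(2 * m * (V0-E)) / h_bar
= sqrt(2 * 9.109e-31 * 7.5294e-19) / 1.055e-34
= 1.1101e+10 /m
2*kappa*L = 2 * 1.1101e+10 * 1.72e-9
= 38.1888
T = exp(-38.1888) = 2.598936e-17

2.598936e-17


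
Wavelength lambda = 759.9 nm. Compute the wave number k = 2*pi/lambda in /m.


k = 2 * pi / lambda
= 6.2832 / (759.9e-9)
= 6.2832 / 7.5990e-07
= 8.2684e+06 /m

8.2684e+06


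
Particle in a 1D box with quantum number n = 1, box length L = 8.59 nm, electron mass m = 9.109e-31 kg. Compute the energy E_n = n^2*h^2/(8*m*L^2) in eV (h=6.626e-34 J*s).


E = n^2 * h^2 / (8 * m * L^2)
= 1^2 * (6.626e-34)^2 / (8 * 9.109e-31 * (8.59e-9)^2)
= 1 * 4.3904e-67 / (8 * 9.109e-31 * 7.3788e-17)
= 8.1650e-22 J
= 0.0051 eV

0.0051


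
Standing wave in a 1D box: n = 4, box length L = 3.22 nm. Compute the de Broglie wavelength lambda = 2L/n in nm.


lambda = 2L / n
= 2 * 3.22 / 4
= 6.44 / 4
= 1.61 nm

1.61


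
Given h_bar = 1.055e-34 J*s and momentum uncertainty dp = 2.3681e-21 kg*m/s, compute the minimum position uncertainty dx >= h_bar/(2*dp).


dx = h_bar / (2 * dp)
= 1.055e-34 / (2 * 2.3681e-21)
= 1.055e-34 / 4.7362e-21
= 2.2275e-14 m

2.2275e-14


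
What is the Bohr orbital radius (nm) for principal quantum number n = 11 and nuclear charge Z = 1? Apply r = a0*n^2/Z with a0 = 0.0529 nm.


r = a0 * n^2 / Z
= 0.0529 * 11^2 / 1
= 0.0529 * 121 / 1
= 6.4009 nm

6.4009


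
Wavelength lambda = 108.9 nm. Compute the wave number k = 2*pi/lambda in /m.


k = 2 * pi / lambda
= 6.2832 / (108.9e-9)
= 6.2832 / 1.0890e-07
= 5.7697e+07 /m

5.7697e+07


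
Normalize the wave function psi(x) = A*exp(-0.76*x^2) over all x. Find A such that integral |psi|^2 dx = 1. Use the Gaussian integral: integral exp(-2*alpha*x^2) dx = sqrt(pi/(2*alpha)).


integral |psi|^2 dx = A^2 * sqrt(pi/(2*alpha)) = 1
A^2 = sqrt(2*alpha/pi)
= sqrt(2 * 0.76 / pi)
= 0.69558
A = sqrt(0.69558)
= 0.834

0.834


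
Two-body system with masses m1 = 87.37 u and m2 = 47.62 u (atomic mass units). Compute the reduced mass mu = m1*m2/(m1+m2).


mu = m1 * m2 / (m1 + m2)
= 87.37 * 47.62 / (87.37 + 47.62)
= 4160.5594 / 134.99
= 30.8212 u

30.8212


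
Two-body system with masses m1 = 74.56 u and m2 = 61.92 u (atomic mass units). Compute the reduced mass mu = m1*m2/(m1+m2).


mu = m1 * m2 / (m1 + m2)
= 74.56 * 61.92 / (74.56 + 61.92)
= 4616.7552 / 136.48
= 33.8273 u

33.8273


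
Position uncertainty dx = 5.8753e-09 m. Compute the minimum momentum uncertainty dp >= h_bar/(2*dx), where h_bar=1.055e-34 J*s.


dp = h_bar / (2 * dx)
= 1.055e-34 / (2 * 5.8753e-09)
= 1.055e-34 / 1.1751e-08
= 8.9783e-27 kg*m/s

8.9783e-27


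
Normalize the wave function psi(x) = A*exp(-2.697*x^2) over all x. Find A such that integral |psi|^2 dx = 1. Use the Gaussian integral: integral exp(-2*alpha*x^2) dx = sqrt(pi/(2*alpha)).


integral |psi|^2 dx = A^2 * sqrt(pi/(2*alpha)) = 1
A^2 = sqrt(2*alpha/pi)
= sqrt(2 * 2.697 / pi)
= 1.31033
A = sqrt(1.31033)
= 1.1447

1.1447


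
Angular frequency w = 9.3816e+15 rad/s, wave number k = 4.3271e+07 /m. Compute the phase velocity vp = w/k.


vp = w / k
= 9.3816e+15 / 4.3271e+07
= 2.1681e+08 m/s

2.1681e+08


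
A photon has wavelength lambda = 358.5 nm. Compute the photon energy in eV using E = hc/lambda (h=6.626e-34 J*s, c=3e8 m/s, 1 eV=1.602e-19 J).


E = hc / lambda
= (6.626e-34)(3e8) / (358.5e-9)
= 1.9878e-25 / 3.5850e-07
= 5.5448e-19 J
Converting to eV: 5.5448e-19 / 1.602e-19
= 3.4612 eV

3.4612


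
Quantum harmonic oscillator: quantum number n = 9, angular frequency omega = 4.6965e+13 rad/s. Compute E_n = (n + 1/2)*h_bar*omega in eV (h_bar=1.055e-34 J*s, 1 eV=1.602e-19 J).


E = (n + 1/2) * h_bar * omega
= (9 + 0.5) * 1.055e-34 * 4.6965e+13
= 9.5 * 4.9548e-21
= 4.7071e-20 J
= 0.2938 eV

0.2938


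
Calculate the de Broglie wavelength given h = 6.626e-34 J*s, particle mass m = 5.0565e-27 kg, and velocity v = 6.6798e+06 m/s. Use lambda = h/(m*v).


lambda = h / (m * v)
= 6.626e-34 / (5.0565e-27 * 6.6798e+06)
= 6.626e-34 / 3.3776e-20
= 1.9617e-14 m

1.9617e-14


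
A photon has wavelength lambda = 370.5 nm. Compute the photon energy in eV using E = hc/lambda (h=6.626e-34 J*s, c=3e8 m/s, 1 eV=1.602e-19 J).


E = hc / lambda
= (6.626e-34)(3e8) / (370.5e-9)
= 1.9878e-25 / 3.7050e-07
= 5.3652e-19 J
Converting to eV: 5.3652e-19 / 1.602e-19
= 3.3491 eV

3.3491


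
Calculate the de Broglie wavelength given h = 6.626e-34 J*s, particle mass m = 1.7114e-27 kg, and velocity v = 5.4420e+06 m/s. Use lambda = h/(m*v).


lambda = h / (m * v)
= 6.626e-34 / (1.7114e-27 * 5.4420e+06)
= 6.626e-34 / 9.3134e-21
= 7.1145e-14 m

7.1145e-14


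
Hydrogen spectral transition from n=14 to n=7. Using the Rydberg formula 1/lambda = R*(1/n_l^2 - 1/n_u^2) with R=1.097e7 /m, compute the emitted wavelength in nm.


1/lambda = R * (1/n_l^2 - 1/n_u^2)
= 1.097e7 * (1/7^2 - 1/14^2)
= 1.097e7 * (0.020408 - 0.005102)
= 1.097e7 * 0.015306
= 1.6791e+05 /m
lambda = 1 / 1.6791e+05 = 5955.6366 nm

5955.6366


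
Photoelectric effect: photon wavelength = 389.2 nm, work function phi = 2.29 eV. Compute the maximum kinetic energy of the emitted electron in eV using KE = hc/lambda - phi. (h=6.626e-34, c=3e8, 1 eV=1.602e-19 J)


E_photon = hc / lambda
= (6.626e-34)(3e8) / (389.2e-9)
= 5.1074e-19 J
= 3.1881 eV
KE = E_photon - phi
= 3.1881 - 2.29
= 0.8981 eV

0.8981


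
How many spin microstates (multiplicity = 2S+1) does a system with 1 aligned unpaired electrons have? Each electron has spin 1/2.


Total spin S = N * (1/2) = 1 * 0.5 = 0.5
Spin multiplicity = 2S + 1
= 2 * 0.5 + 1
= 2

2


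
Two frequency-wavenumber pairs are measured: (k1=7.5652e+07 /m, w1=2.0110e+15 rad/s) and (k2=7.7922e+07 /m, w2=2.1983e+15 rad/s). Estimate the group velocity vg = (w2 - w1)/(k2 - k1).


vg = (w2 - w1) / (k2 - k1)
= (2.1983e+15 - 2.0110e+15) / (7.7922e+07 - 7.5652e+07)
= 1.8730e+14 / 2.2700e+06
= 8.2511e+07 m/s

8.2511e+07


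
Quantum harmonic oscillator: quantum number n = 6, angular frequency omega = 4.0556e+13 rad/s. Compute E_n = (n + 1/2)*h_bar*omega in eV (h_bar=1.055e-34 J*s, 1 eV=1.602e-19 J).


E = (n + 1/2) * h_bar * omega
= (6 + 0.5) * 1.055e-34 * 4.0556e+13
= 6.5 * 4.2787e-21
= 2.7811e-20 J
= 0.1736 eV

0.1736


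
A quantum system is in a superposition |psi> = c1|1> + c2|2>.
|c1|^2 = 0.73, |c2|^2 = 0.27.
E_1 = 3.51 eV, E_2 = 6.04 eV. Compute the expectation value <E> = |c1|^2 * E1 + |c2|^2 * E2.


<E> = |c1|^2 * E1 + |c2|^2 * E2
= 0.73 * 3.51 + 0.27 * 6.04
= 2.5623 + 1.6308
= 4.1931 eV

4.1931


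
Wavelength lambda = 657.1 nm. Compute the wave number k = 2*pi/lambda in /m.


k = 2 * pi / lambda
= 6.2832 / (657.1e-9)
= 6.2832 / 6.5710e-07
= 9.5620e+06 /m

9.5620e+06


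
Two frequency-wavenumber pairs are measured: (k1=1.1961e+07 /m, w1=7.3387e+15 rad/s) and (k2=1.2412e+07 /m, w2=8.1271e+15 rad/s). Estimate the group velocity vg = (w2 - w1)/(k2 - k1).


vg = (w2 - w1) / (k2 - k1)
= (8.1271e+15 - 7.3387e+15) / (1.2412e+07 - 1.1961e+07)
= 7.8840e+14 / 4.5100e+05
= 1.7481e+09 m/s

1.7481e+09


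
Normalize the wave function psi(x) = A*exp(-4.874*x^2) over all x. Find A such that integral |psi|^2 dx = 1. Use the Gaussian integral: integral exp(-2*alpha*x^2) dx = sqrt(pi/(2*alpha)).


integral |psi|^2 dx = A^2 * sqrt(pi/(2*alpha)) = 1
A^2 = sqrt(2*alpha/pi)
= sqrt(2 * 4.874 / pi)
= 1.761501
A = sqrt(1.761501)
= 1.3272

1.3272


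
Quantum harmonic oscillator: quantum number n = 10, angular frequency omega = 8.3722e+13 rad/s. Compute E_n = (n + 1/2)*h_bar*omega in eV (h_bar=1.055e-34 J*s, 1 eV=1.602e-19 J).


E = (n + 1/2) * h_bar * omega
= (10 + 0.5) * 1.055e-34 * 8.3722e+13
= 10.5 * 8.8327e-21
= 9.2743e-20 J
= 0.5789 eV

0.5789


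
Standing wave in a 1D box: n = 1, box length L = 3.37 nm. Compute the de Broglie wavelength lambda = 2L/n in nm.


lambda = 2L / n
= 2 * 3.37 / 1
= 6.74 / 1
= 6.74 nm

6.74


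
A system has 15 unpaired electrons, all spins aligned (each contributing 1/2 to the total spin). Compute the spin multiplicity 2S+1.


Total spin S = N * (1/2) = 15 * 0.5 = 7.5
Spin multiplicity = 2S + 1
= 2 * 7.5 + 1
= 16

16


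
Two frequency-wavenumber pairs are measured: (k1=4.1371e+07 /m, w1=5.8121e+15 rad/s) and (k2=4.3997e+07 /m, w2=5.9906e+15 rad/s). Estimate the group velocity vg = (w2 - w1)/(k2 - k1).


vg = (w2 - w1) / (k2 - k1)
= (5.9906e+15 - 5.8121e+15) / (4.3997e+07 - 4.1371e+07)
= 1.7850e+14 / 2.6260e+06
= 6.7974e+07 m/s

6.7974e+07


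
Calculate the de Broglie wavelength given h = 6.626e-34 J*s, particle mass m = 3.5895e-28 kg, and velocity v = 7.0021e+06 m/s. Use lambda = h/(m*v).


lambda = h / (m * v)
= 6.626e-34 / (3.5895e-28 * 7.0021e+06)
= 6.626e-34 / 2.5134e-21
= 2.6363e-13 m

2.6363e-13


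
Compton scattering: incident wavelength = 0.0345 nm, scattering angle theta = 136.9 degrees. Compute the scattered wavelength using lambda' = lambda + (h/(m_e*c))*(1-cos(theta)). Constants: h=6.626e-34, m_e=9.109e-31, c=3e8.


Compton wavelength: h/(m_e*c) = 2.4247e-12 m
d_lambda = 2.4247e-12 * (1 - cos(136.9 deg))
= 2.4247e-12 * 1.730162
= 4.1951e-12 m = 0.004195 nm
lambda' = 0.0345 + 0.004195
= 0.038695 nm

0.038695


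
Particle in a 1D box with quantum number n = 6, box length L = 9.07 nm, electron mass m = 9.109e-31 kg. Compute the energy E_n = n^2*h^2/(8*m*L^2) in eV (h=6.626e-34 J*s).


E = n^2 * h^2 / (8 * m * L^2)
= 6^2 * (6.626e-34)^2 / (8 * 9.109e-31 * (9.07e-9)^2)
= 36 * 4.3904e-67 / (8 * 9.109e-31 * 8.2265e-17)
= 2.6365e-20 J
= 0.1646 eV

0.1646


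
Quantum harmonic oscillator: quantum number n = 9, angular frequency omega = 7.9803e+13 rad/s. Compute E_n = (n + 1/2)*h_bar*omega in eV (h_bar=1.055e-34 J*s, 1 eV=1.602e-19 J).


E = (n + 1/2) * h_bar * omega
= (9 + 0.5) * 1.055e-34 * 7.9803e+13
= 9.5 * 8.4192e-21
= 7.9983e-20 J
= 0.4993 eV

0.4993


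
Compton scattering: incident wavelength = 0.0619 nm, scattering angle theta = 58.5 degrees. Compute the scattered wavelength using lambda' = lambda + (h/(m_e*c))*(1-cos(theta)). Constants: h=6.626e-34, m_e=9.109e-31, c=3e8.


Compton wavelength: h/(m_e*c) = 2.4247e-12 m
d_lambda = 2.4247e-12 * (1 - cos(58.5 deg))
= 2.4247e-12 * 0.477501
= 1.1578e-12 m = 0.001158 nm
lambda' = 0.0619 + 0.001158
= 0.063058 nm

0.063058


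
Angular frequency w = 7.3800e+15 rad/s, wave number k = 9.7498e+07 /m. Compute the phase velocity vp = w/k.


vp = w / k
= 7.3800e+15 / 9.7498e+07
= 7.5694e+07 m/s

7.5694e+07


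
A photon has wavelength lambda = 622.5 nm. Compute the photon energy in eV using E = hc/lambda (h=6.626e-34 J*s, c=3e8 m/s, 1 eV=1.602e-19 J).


E = hc / lambda
= (6.626e-34)(3e8) / (622.5e-9)
= 1.9878e-25 / 6.2250e-07
= 3.1933e-19 J
Converting to eV: 3.1933e-19 / 1.602e-19
= 1.9933 eV

1.9933


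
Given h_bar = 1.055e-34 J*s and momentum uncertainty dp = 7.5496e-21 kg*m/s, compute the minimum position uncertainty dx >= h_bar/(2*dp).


dx = h_bar / (2 * dp)
= 1.055e-34 / (2 * 7.5496e-21)
= 1.055e-34 / 1.5099e-20
= 6.9871e-15 m

6.9871e-15


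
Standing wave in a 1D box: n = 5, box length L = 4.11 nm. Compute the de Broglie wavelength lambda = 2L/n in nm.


lambda = 2L / n
= 2 * 4.11 / 5
= 8.22 / 5
= 1.644 nm

1.644


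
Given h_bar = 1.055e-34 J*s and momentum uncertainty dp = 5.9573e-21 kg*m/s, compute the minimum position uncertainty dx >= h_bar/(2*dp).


dx = h_bar / (2 * dp)
= 1.055e-34 / (2 * 5.9573e-21)
= 1.055e-34 / 1.1915e-20
= 8.8547e-15 m

8.8547e-15


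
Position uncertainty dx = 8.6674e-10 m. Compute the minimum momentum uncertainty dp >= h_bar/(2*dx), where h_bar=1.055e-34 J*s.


dp = h_bar / (2 * dx)
= 1.055e-34 / (2 * 8.6674e-10)
= 1.055e-34 / 1.7335e-09
= 6.0860e-26 kg*m/s

6.0860e-26


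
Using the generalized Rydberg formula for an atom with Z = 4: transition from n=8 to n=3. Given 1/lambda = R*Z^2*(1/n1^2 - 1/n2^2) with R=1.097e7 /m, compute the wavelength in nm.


1/lambda = R * Z^2 * (1/n1^2 - 1/n2^2)
= 1.097e7 * 4^2 * (1/3^2 - 1/8^2)
= 1.097e7 * 16 * (0.111111 - 0.015625)
= 1.6760e+07 /m
lambda = 1 / 1.6760e+07
= 59.6669 nm

59.6669


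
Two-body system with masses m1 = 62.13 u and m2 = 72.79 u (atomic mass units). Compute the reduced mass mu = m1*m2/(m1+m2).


mu = m1 * m2 / (m1 + m2)
= 62.13 * 72.79 / (62.13 + 72.79)
= 4522.4427 / 134.92
= 33.5194 u

33.5194


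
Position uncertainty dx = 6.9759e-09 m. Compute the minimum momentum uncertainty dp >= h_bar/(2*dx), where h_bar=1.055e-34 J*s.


dp = h_bar / (2 * dx)
= 1.055e-34 / (2 * 6.9759e-09)
= 1.055e-34 / 1.3952e-08
= 7.5617e-27 kg*m/s

7.5617e-27


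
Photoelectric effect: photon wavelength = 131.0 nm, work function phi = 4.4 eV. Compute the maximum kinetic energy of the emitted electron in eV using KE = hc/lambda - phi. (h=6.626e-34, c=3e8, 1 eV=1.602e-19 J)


E_photon = hc / lambda
= (6.626e-34)(3e8) / (131.0e-9)
= 1.5174e-18 J
= 9.4719 eV
KE = E_photon - phi
= 9.4719 - 4.4
= 5.0719 eV

5.0719


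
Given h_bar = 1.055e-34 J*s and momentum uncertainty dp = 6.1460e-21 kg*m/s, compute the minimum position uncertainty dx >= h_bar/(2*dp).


dx = h_bar / (2 * dp)
= 1.055e-34 / (2 * 6.1460e-21)
= 1.055e-34 / 1.2292e-20
= 8.5828e-15 m

8.5828e-15


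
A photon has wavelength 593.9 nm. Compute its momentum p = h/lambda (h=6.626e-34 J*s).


p = h / lambda
= 6.626e-34 / (593.9e-9)
= 6.626e-34 / 5.9390e-07
= 1.1157e-27 kg*m/s

1.1157e-27


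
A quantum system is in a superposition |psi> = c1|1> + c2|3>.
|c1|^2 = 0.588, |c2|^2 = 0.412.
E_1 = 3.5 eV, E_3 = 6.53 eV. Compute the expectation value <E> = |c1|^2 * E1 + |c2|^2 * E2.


<E> = |c1|^2 * E1 + |c2|^2 * E2
= 0.588 * 3.5 + 0.412 * 6.53
= 2.058 + 2.6904
= 4.7484 eV

4.7484


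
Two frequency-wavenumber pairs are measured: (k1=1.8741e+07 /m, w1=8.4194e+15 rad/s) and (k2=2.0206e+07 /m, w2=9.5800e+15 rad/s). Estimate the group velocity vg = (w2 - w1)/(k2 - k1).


vg = (w2 - w1) / (k2 - k1)
= (9.5800e+15 - 8.4194e+15) / (2.0206e+07 - 1.8741e+07)
= 1.1606e+15 / 1.4650e+06
= 7.9222e+08 m/s

7.9222e+08


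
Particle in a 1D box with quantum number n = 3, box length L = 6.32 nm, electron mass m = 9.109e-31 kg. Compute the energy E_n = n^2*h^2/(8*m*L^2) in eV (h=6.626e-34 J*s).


E = n^2 * h^2 / (8 * m * L^2)
= 3^2 * (6.626e-34)^2 / (8 * 9.109e-31 * (6.32e-9)^2)
= 9 * 4.3904e-67 / (8 * 9.109e-31 * 3.9942e-17)
= 1.3575e-20 J
= 0.0847 eV

0.0847


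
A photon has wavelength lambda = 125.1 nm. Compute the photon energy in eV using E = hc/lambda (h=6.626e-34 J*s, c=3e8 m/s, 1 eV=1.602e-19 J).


E = hc / lambda
= (6.626e-34)(3e8) / (125.1e-9)
= 1.9878e-25 / 1.2510e-07
= 1.5890e-18 J
Converting to eV: 1.5890e-18 / 1.602e-19
= 9.9187 eV

9.9187


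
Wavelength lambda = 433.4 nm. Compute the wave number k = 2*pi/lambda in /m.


k = 2 * pi / lambda
= 6.2832 / (433.4e-9)
= 6.2832 / 4.3340e-07
= 1.4497e+07 /m

1.4497e+07


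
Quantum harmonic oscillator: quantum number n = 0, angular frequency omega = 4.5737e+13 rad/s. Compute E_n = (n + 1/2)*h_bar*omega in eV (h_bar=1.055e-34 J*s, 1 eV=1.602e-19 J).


E = (n + 1/2) * h_bar * omega
= (0 + 0.5) * 1.055e-34 * 4.5737e+13
= 0.5 * 4.8253e-21
= 2.4126e-21 J
= 0.0151 eV

0.0151


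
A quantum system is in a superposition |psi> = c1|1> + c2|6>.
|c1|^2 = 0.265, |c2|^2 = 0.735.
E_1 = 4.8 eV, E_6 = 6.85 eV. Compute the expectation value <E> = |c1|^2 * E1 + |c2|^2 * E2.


<E> = |c1|^2 * E1 + |c2|^2 * E2
= 0.265 * 4.8 + 0.735 * 6.85
= 1.272 + 5.0347
= 6.3068 eV

6.3068


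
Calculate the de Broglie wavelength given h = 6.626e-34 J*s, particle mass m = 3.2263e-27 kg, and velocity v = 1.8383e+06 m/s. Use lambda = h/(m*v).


lambda = h / (m * v)
= 6.626e-34 / (3.2263e-27 * 1.8383e+06)
= 6.626e-34 / 5.9309e-21
= 1.1172e-13 m

1.1172e-13


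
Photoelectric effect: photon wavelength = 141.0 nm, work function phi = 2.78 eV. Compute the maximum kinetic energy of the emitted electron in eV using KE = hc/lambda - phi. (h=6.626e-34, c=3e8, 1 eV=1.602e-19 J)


E_photon = hc / lambda
= (6.626e-34)(3e8) / (141.0e-9)
= 1.4098e-18 J
= 8.8002 eV
KE = E_photon - phi
= 8.8002 - 2.78
= 6.0202 eV

6.0202


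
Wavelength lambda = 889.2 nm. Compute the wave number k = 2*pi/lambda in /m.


k = 2 * pi / lambda
= 6.2832 / (889.2e-9)
= 6.2832 / 8.8920e-07
= 7.0661e+06 /m

7.0661e+06


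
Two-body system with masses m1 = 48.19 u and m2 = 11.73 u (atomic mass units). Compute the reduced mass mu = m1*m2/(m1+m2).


mu = m1 * m2 / (m1 + m2)
= 48.19 * 11.73 / (48.19 + 11.73)
= 565.2687 / 59.92
= 9.4337 u

9.4337


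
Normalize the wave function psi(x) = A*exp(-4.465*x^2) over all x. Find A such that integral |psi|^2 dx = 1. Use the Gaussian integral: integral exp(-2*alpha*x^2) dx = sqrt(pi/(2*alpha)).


integral |psi|^2 dx = A^2 * sqrt(pi/(2*alpha)) = 1
A^2 = sqrt(2*alpha/pi)
= sqrt(2 * 4.465 / pi)
= 1.685974
A = sqrt(1.685974)
= 1.2985

1.2985


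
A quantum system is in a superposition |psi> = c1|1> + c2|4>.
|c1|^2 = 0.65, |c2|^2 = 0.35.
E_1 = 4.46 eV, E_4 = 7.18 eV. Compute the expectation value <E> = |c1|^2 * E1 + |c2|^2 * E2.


<E> = |c1|^2 * E1 + |c2|^2 * E2
= 0.65 * 4.46 + 0.35 * 7.18
= 2.899 + 2.513
= 5.412 eV

5.412


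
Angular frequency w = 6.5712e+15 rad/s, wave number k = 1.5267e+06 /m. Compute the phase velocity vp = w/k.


vp = w / k
= 6.5712e+15 / 1.5267e+06
= 4.3042e+09 m/s

4.3042e+09


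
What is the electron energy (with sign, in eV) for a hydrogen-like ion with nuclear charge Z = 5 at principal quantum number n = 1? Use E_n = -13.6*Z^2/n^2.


E_n = -13.6 * Z^2 / n^2
= -13.6 * 5^2 / 1^2
= -13.6 * 25 / 1
= -340.0 eV

-340.0


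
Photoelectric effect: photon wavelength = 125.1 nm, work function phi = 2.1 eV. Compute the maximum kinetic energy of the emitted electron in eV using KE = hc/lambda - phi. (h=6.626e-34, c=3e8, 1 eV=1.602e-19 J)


E_photon = hc / lambda
= (6.626e-34)(3e8) / (125.1e-9)
= 1.5890e-18 J
= 9.9187 eV
KE = E_photon - phi
= 9.9187 - 2.1
= 7.8187 eV

7.8187


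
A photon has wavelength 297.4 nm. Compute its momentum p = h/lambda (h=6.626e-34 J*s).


p = h / lambda
= 6.626e-34 / (297.4e-9)
= 6.626e-34 / 2.9740e-07
= 2.2280e-27 kg*m/s

2.2280e-27


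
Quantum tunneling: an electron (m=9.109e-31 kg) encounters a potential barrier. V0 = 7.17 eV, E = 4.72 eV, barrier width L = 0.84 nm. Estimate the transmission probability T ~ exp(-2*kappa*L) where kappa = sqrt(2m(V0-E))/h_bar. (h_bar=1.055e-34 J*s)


V0 - E = 2.45 eV = 3.9249e-19 J
kappa = sqrt(2 * m * (V0-E)) / h_bar
= sqrt(2 * 9.109e-31 * 3.9249e-19) / 1.055e-34
= 8.0152e+09 /m
2*kappa*L = 2 * 8.0152e+09 * 0.84e-9
= 13.4655
T = exp(-13.4655) = 1.419127e-06

1.419127e-06


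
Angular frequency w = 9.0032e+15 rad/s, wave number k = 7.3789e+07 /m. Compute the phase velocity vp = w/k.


vp = w / k
= 9.0032e+15 / 7.3789e+07
= 1.2201e+08 m/s

1.2201e+08


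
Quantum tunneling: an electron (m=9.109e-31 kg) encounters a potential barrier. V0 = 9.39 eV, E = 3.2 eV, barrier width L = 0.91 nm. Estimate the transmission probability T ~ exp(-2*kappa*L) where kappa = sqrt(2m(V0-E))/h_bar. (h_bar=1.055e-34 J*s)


V0 - E = 6.19 eV = 9.9164e-19 J
kappa = sqrt(2 * m * (V0-E)) / h_bar
= sqrt(2 * 9.109e-31 * 9.9164e-19) / 1.055e-34
= 1.2740e+10 /m
2*kappa*L = 2 * 1.2740e+10 * 0.91e-9
= 23.1871
T = exp(-23.1871) = 8.511063e-11

8.511063e-11


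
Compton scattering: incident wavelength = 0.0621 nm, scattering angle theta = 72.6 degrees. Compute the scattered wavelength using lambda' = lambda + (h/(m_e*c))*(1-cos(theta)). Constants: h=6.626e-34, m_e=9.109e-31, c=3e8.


Compton wavelength: h/(m_e*c) = 2.4247e-12 m
d_lambda = 2.4247e-12 * (1 - cos(72.6 deg))
= 2.4247e-12 * 0.700959
= 1.6996e-12 m = 0.0017 nm
lambda' = 0.0621 + 0.0017
= 0.0638 nm

0.0638


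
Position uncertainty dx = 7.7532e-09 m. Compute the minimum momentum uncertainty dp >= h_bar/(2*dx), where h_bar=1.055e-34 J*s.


dp = h_bar / (2 * dx)
= 1.055e-34 / (2 * 7.7532e-09)
= 1.055e-34 / 1.5506e-08
= 6.8036e-27 kg*m/s

6.8036e-27


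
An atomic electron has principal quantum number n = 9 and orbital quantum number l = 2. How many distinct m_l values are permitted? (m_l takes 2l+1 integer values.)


m_l ranges from -l to +l in integer steps
So m_l goes from -2 to +2
Count = 2l + 1 = 2*2 + 1
= 5

5


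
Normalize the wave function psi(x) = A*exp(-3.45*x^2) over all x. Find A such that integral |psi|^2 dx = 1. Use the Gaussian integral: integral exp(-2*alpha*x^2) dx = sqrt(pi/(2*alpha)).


integral |psi|^2 dx = A^2 * sqrt(pi/(2*alpha)) = 1
A^2 = sqrt(2*alpha/pi)
= sqrt(2 * 3.45 / pi)
= 1.482005
A = sqrt(1.482005)
= 1.2174

1.2174


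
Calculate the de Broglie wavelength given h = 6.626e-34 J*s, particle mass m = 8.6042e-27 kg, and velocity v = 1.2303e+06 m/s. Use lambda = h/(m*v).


lambda = h / (m * v)
= 6.626e-34 / (8.6042e-27 * 1.2303e+06)
= 6.626e-34 / 1.0586e-20
= 6.2594e-14 m

6.2594e-14


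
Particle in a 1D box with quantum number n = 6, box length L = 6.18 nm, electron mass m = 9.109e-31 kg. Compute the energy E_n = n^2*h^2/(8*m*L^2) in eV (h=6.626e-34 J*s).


E = n^2 * h^2 / (8 * m * L^2)
= 6^2 * (6.626e-34)^2 / (8 * 9.109e-31 * (6.18e-9)^2)
= 36 * 4.3904e-67 / (8 * 9.109e-31 * 3.8192e-17)
= 5.6789e-20 J
= 0.3545 eV

0.3545


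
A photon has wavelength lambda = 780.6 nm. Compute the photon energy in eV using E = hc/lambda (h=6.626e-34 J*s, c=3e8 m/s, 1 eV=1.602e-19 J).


E = hc / lambda
= (6.626e-34)(3e8) / (780.6e-9)
= 1.9878e-25 / 7.8060e-07
= 2.5465e-19 J
Converting to eV: 2.5465e-19 / 1.602e-19
= 1.5896 eV

1.5896


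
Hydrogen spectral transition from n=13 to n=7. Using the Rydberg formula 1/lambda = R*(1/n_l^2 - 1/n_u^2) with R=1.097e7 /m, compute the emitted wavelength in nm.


1/lambda = R * (1/n_l^2 - 1/n_u^2)
= 1.097e7 * (1/7^2 - 1/13^2)
= 1.097e7 * (0.020408 - 0.005917)
= 1.097e7 * 0.014491
= 1.5897e+05 /m
lambda = 1 / 1.5897e+05 = 6290.6411 nm

6290.6411


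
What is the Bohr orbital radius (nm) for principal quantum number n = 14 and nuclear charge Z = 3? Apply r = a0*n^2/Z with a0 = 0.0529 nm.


r = a0 * n^2 / Z
= 0.0529 * 14^2 / 3
= 0.0529 * 196 / 3
= 3.4561 nm

3.4561


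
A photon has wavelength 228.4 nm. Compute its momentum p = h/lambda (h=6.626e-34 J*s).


p = h / lambda
= 6.626e-34 / (228.4e-9)
= 6.626e-34 / 2.2840e-07
= 2.9011e-27 kg*m/s

2.9011e-27


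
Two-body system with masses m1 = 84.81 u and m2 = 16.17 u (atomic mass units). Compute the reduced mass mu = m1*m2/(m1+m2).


mu = m1 * m2 / (m1 + m2)
= 84.81 * 16.17 / (84.81 + 16.17)
= 1371.3777 / 100.98
= 13.5807 u

13.5807


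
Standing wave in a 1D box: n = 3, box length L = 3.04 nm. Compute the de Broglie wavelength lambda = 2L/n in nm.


lambda = 2L / n
= 2 * 3.04 / 3
= 6.08 / 3
= 2.0267 nm

2.0267


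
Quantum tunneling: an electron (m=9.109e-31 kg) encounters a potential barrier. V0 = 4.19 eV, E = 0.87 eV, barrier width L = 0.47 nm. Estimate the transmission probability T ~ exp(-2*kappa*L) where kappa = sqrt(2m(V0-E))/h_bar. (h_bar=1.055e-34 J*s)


V0 - E = 3.32 eV = 5.3186e-19 J
kappa = sqrt(2 * m * (V0-E)) / h_bar
= sqrt(2 * 9.109e-31 * 5.3186e-19) / 1.055e-34
= 9.3304e+09 /m
2*kappa*L = 2 * 9.3304e+09 * 0.47e-9
= 8.7705
T = exp(-8.7705) = 1.552406e-04

1.552406e-04


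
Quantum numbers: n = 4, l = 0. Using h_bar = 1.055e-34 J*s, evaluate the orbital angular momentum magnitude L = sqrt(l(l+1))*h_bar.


L = sqrt(l*(l+1)) * h_bar
= sqrt(0 * 1) * 1.055e-34
= sqrt(0) * 1.055e-34
= 0.0 * 1.055e-34
= 0.0000e+00 J*s

0.0000e+00


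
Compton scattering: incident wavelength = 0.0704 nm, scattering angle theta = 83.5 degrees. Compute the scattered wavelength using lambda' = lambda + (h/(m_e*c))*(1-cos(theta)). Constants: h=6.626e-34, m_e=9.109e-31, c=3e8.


Compton wavelength: h/(m_e*c) = 2.4247e-12 m
d_lambda = 2.4247e-12 * (1 - cos(83.5 deg))
= 2.4247e-12 * 0.886797
= 2.1502e-12 m = 0.00215 nm
lambda' = 0.0704 + 0.00215
= 0.07255 nm

0.07255


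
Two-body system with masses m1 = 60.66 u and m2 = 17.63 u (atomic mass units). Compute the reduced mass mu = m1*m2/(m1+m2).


mu = m1 * m2 / (m1 + m2)
= 60.66 * 17.63 / (60.66 + 17.63)
= 1069.4358 / 78.29
= 13.6599 u

13.6599


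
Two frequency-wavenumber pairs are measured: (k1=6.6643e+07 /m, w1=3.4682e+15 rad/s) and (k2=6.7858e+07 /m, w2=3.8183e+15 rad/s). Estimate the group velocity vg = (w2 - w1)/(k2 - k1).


vg = (w2 - w1) / (k2 - k1)
= (3.8183e+15 - 3.4682e+15) / (6.7858e+07 - 6.6643e+07)
= 3.5010e+14 / 1.2150e+06
= 2.8815e+08 m/s

2.8815e+08


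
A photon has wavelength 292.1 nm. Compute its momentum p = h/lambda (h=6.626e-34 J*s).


p = h / lambda
= 6.626e-34 / (292.1e-9)
= 6.626e-34 / 2.9210e-07
= 2.2684e-27 kg*m/s

2.2684e-27


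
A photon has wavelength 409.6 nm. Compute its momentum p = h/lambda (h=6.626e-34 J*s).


p = h / lambda
= 6.626e-34 / (409.6e-9)
= 6.626e-34 / 4.0960e-07
= 1.6177e-27 kg*m/s

1.6177e-27


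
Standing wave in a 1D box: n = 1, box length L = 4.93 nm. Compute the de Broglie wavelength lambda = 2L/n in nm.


lambda = 2L / n
= 2 * 4.93 / 1
= 9.86 / 1
= 9.86 nm

9.86


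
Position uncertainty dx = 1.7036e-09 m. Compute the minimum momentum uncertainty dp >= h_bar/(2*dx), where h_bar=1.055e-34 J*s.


dp = h_bar / (2 * dx)
= 1.055e-34 / (2 * 1.7036e-09)
= 1.055e-34 / 3.4072e-09
= 3.0964e-26 kg*m/s

3.0964e-26


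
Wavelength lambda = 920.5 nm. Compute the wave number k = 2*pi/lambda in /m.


k = 2 * pi / lambda
= 6.2832 / (920.5e-9)
= 6.2832 / 9.2050e-07
= 6.8258e+06 /m

6.8258e+06


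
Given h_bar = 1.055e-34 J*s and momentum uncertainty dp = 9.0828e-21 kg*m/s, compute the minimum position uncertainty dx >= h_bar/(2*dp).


dx = h_bar / (2 * dp)
= 1.055e-34 / (2 * 9.0828e-21)
= 1.055e-34 / 1.8166e-20
= 5.8077e-15 m

5.8077e-15


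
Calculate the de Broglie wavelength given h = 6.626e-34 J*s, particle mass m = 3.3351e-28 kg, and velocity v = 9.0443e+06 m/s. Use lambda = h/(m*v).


lambda = h / (m * v)
= 6.626e-34 / (3.3351e-28 * 9.0443e+06)
= 6.626e-34 / 3.0164e-21
= 2.1967e-13 m

2.1967e-13


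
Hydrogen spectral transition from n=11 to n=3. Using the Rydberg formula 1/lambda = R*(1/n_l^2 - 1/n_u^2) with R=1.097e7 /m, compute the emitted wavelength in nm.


1/lambda = R * (1/n_l^2 - 1/n_u^2)
= 1.097e7 * (1/3^2 - 1/11^2)
= 1.097e7 * (0.111111 - 0.008264)
= 1.097e7 * 0.102847
= 1.1282e+06 /m
lambda = 1 / 1.1282e+06 = 886.3459 nm

886.3459
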